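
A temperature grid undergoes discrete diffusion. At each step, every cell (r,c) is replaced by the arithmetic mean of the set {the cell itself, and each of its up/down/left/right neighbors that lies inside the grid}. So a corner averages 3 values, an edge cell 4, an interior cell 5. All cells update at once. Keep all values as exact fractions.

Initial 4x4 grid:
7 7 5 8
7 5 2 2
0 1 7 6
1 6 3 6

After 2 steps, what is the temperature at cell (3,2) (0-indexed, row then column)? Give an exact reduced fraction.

Step 1: cell (3,2) = 11/2
Step 2: cell (3,2) = 341/80
Full grid after step 2:
  71/12 229/40 207/40 5
  23/5 463/100 112/25 379/80
  197/60 17/5 451/100 371/80
  22/9 863/240 341/80 21/4

Answer: 341/80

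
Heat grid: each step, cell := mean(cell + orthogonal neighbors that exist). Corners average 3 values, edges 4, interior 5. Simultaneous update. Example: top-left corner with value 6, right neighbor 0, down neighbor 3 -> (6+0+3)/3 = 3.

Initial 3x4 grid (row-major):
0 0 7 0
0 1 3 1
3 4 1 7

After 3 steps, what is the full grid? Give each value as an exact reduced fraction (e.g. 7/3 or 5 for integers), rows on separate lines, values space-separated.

After step 1:
  0 2 5/2 8/3
  1 8/5 13/5 11/4
  7/3 9/4 15/4 3
After step 2:
  1 61/40 293/120 95/36
  37/30 189/100 66/25 661/240
  67/36 149/60 29/10 19/6
After step 3:
  451/360 2057/1200 8321/3600 5641/2160
  2693/1800 5863/3000 15151/6000 40319/14400
  251/135 8221/3600 1119/400 2117/720

Answer: 451/360 2057/1200 8321/3600 5641/2160
2693/1800 5863/3000 15151/6000 40319/14400
251/135 8221/3600 1119/400 2117/720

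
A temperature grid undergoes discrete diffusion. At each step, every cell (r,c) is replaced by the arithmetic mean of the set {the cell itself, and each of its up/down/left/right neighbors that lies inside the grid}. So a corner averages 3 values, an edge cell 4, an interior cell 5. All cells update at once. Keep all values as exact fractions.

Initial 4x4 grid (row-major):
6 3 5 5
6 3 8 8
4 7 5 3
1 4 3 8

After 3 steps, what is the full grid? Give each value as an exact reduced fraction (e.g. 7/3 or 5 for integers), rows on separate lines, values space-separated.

Answer: 3493/720 2989/600 1079/200 227/40
11251/2400 10027/2000 5417/1000 6809/1200
3513/800 2327/500 30793/6000 19763/3600
241/60 10309/2400 34711/7200 11047/2160

Derivation:
After step 1:
  5 17/4 21/4 6
  19/4 27/5 29/5 6
  9/2 23/5 26/5 6
  3 15/4 5 14/3
After step 2:
  14/3 199/40 213/40 23/4
  393/80 124/25 553/100 119/20
  337/80 469/100 133/25 82/15
  15/4 327/80 1117/240 47/9
After step 3:
  3493/720 2989/600 1079/200 227/40
  11251/2400 10027/2000 5417/1000 6809/1200
  3513/800 2327/500 30793/6000 19763/3600
  241/60 10309/2400 34711/7200 11047/2160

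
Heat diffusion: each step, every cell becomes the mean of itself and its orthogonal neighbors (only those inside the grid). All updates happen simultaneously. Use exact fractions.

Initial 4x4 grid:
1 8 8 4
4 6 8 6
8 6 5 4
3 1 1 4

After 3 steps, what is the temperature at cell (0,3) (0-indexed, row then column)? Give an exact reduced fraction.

Answer: 1093/180

Derivation:
Step 1: cell (0,3) = 6
Step 2: cell (0,3) = 37/6
Step 3: cell (0,3) = 1093/180
Full grid after step 3:
  11519/2160 41207/7200 4887/800 1093/180
  18601/3600 33281/6000 2867/500 13471/2400
  5659/1200 4783/1000 9439/2000 3709/800
  499/120 397/100 383/100 907/240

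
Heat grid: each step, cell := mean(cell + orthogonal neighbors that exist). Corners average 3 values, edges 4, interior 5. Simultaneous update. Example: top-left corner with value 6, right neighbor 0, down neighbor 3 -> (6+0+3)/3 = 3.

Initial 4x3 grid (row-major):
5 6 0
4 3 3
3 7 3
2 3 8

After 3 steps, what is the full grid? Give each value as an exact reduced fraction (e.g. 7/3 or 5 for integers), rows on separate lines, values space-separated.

Answer: 2987/720 2921/800 643/180
3111/800 8099/2000 4279/1200
29359/7200 23627/6000 7771/1800
8263/2160 7841/1800 4679/1080

Derivation:
After step 1:
  5 7/2 3
  15/4 23/5 9/4
  4 19/5 21/4
  8/3 5 14/3
After step 2:
  49/12 161/40 35/12
  347/80 179/50 151/40
  853/240 453/100 479/120
  35/9 121/30 179/36
After step 3:
  2987/720 2921/800 643/180
  3111/800 8099/2000 4279/1200
  29359/7200 23627/6000 7771/1800
  8263/2160 7841/1800 4679/1080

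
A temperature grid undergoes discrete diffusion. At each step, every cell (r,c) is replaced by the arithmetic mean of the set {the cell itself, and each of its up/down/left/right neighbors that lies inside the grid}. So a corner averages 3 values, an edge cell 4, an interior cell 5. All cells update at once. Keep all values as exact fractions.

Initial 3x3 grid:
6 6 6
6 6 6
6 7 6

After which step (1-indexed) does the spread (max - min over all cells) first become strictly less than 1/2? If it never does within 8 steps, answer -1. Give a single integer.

Answer: 1

Derivation:
Step 1: max=19/3, min=6, spread=1/3
  -> spread < 1/2 first at step 1
Step 2: max=1507/240, min=6, spread=67/240
Step 3: max=13397/2160, min=1207/200, spread=1807/10800
Step 4: max=5341963/864000, min=32761/5400, spread=33401/288000
Step 5: max=47885933/7776000, min=3283391/540000, spread=3025513/38880000
Step 6: max=19127326867/3110400000, min=175555949/28800000, spread=53531/995328
Step 7: max=1145776925849/186624000000, min=47447116051/7776000000, spread=450953/11943936
Step 8: max=68693543560603/11197440000000, min=5699728610519/933120000000, spread=3799043/143327232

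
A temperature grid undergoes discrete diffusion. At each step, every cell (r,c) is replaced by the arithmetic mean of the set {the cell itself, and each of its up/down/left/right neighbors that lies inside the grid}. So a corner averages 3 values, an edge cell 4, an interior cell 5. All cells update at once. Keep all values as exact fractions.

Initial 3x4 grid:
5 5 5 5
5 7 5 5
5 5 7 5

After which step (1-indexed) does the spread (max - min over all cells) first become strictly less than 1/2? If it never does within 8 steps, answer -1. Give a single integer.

Step 1: max=6, min=5, spread=1
Step 2: max=689/120, min=5, spread=89/120
Step 3: max=6707/1200, min=2089/400, spread=11/30
  -> spread < 1/2 first at step 3
Step 4: max=595547/108000, min=56617/10800, spread=29377/108000
Step 5: max=739171/135000, min=1434517/270000, spread=1753/10800
Step 6: max=15667807/2880000, min=103538041/19440000, spread=71029/622080
Step 7: max=10558716229/1944000000, min=6241023619/1166400000, spread=7359853/91125000
Step 8: max=56194144567/10368000000, min=125009335807/23328000000, spread=45679663/746496000

Answer: 3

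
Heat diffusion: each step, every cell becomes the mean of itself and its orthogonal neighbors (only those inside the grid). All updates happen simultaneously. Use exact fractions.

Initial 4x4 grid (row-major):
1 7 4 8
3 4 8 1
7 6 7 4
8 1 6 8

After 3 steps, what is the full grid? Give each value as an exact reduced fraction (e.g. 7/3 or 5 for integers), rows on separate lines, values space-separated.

After step 1:
  11/3 4 27/4 13/3
  15/4 28/5 24/5 21/4
  6 5 31/5 5
  16/3 21/4 11/2 6
After step 2:
  137/36 1201/240 1193/240 49/9
  1141/240 463/100 143/25 1163/240
  241/48 561/100 53/10 449/80
  199/36 253/48 459/80 11/2
After step 3:
  4883/1080 33139/7200 38051/7200 2747/540
  32779/7200 15431/3000 382/75 38921/7200
  37643/7200 15499/3000 1399/250 2551/480
  1139/216 39863/7200 2617/480 337/60

Answer: 4883/1080 33139/7200 38051/7200 2747/540
32779/7200 15431/3000 382/75 38921/7200
37643/7200 15499/3000 1399/250 2551/480
1139/216 39863/7200 2617/480 337/60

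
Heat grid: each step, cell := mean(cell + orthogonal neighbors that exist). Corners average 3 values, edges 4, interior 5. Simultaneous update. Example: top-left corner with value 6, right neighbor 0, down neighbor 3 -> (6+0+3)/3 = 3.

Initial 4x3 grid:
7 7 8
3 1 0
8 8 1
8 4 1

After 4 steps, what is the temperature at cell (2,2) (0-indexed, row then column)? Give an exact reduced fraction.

Step 1: cell (2,2) = 5/2
Step 2: cell (2,2) = 57/20
Step 3: cell (2,2) = 1409/400
Step 4: cell (2,2) = 34181/9000
Full grid after step 4:
  653669/129600 4064101/864000 61541/14400
  547367/108000 1621259/360000 18083/4500
  550547/108000 1616909/360000 34181/9000
  671339/129600 3900691/864000 168913/43200

Answer: 34181/9000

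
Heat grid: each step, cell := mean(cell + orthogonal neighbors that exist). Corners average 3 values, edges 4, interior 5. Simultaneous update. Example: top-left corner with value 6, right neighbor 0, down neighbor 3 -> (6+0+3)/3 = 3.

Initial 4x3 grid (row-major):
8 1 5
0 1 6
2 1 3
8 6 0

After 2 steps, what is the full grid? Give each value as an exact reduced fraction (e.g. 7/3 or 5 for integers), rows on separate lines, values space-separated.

Answer: 19/6 251/80 23/6
103/40 293/100 241/80
403/120 67/25 237/80
71/18 881/240 37/12

Derivation:
After step 1:
  3 15/4 4
  11/4 9/5 15/4
  11/4 13/5 5/2
  16/3 15/4 3
After step 2:
  19/6 251/80 23/6
  103/40 293/100 241/80
  403/120 67/25 237/80
  71/18 881/240 37/12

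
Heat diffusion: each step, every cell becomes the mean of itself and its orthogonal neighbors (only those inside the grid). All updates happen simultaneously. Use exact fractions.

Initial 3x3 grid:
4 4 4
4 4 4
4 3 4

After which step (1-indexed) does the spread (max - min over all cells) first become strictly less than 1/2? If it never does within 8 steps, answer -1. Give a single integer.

Step 1: max=4, min=11/3, spread=1/3
  -> spread < 1/2 first at step 1
Step 2: max=4, min=893/240, spread=67/240
Step 3: max=793/200, min=8203/2160, spread=1807/10800
Step 4: max=21239/5400, min=3298037/864000, spread=33401/288000
Step 5: max=2116609/540000, min=29874067/7776000, spread=3025513/38880000
Step 6: max=112444051/28800000, min=11976673133/3110400000, spread=53531/995328
Step 7: max=30312883949/7776000000, min=720463074151/186624000000, spread=450953/11943936
Step 8: max=3631471389481/933120000000, min=43280856439397/11197440000000, spread=3799043/143327232

Answer: 1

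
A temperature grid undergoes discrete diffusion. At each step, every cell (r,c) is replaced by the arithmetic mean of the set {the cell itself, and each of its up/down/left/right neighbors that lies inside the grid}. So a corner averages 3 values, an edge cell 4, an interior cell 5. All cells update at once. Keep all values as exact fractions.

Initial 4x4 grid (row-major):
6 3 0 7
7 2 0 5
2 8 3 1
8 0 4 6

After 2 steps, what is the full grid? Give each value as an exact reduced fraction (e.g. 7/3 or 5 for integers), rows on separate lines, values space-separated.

After step 1:
  16/3 11/4 5/2 4
  17/4 4 2 13/4
  25/4 3 16/5 15/4
  10/3 5 13/4 11/3
After step 2:
  37/9 175/48 45/16 13/4
  119/24 16/5 299/100 13/4
  101/24 429/100 76/25 52/15
  175/36 175/48 907/240 32/9

Answer: 37/9 175/48 45/16 13/4
119/24 16/5 299/100 13/4
101/24 429/100 76/25 52/15
175/36 175/48 907/240 32/9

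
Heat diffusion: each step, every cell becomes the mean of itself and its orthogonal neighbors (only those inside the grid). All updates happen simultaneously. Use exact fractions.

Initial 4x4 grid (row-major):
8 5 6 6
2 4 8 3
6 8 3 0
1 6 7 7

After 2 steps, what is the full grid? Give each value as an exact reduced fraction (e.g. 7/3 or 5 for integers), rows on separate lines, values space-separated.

Answer: 21/4 28/5 109/20 31/6
393/80 527/100 259/50 173/40
1139/240 103/20 122/25 521/120
169/36 1259/240 1267/240 41/9

Derivation:
After step 1:
  5 23/4 25/4 5
  5 27/5 24/5 17/4
  17/4 27/5 26/5 13/4
  13/3 11/2 23/4 14/3
After step 2:
  21/4 28/5 109/20 31/6
  393/80 527/100 259/50 173/40
  1139/240 103/20 122/25 521/120
  169/36 1259/240 1267/240 41/9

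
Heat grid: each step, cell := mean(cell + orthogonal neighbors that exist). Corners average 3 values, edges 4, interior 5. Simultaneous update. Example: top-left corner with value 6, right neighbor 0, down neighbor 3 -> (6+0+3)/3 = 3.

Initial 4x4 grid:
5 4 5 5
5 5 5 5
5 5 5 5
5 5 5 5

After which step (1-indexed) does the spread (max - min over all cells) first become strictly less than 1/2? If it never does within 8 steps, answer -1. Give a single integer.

Step 1: max=5, min=14/3, spread=1/3
  -> spread < 1/2 first at step 1
Step 2: max=5, min=569/120, spread=31/120
Step 3: max=5, min=5189/1080, spread=211/1080
Step 4: max=5, min=523157/108000, spread=16843/108000
Step 5: max=44921/9000, min=4721357/972000, spread=130111/972000
Step 6: max=2692841/540000, min=142157633/29160000, spread=3255781/29160000
Step 7: max=2688893/540000, min=4273646309/874800000, spread=82360351/874800000
Step 8: max=483493559/97200000, min=128468683109/26244000000, spread=2074577821/26244000000

Answer: 1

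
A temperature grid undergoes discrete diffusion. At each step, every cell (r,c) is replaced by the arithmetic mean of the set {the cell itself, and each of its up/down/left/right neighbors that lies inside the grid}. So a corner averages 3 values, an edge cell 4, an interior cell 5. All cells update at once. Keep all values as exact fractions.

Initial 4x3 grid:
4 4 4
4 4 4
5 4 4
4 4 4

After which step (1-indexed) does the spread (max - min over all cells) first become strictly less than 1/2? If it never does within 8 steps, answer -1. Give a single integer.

Answer: 1

Derivation:
Step 1: max=13/3, min=4, spread=1/3
  -> spread < 1/2 first at step 1
Step 2: max=511/120, min=4, spread=31/120
Step 3: max=4531/1080, min=4, spread=211/1080
Step 4: max=448897/108000, min=7247/1800, spread=14077/108000
Step 5: max=4028407/972000, min=435683/108000, spread=5363/48600
Step 6: max=120380809/29160000, min=242869/60000, spread=93859/1166400
Step 7: max=7208674481/1749600000, min=394136467/97200000, spread=4568723/69984000
Step 8: max=431684435629/104976000000, min=11845618889/2916000000, spread=8387449/167961600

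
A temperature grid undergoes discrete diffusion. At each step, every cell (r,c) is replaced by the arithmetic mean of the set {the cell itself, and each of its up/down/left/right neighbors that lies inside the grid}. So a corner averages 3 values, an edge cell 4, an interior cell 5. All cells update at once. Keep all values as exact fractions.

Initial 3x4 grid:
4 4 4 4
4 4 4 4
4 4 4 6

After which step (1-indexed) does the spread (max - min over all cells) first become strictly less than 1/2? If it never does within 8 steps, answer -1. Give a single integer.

Answer: 3

Derivation:
Step 1: max=14/3, min=4, spread=2/3
Step 2: max=41/9, min=4, spread=5/9
Step 3: max=473/108, min=4, spread=41/108
  -> spread < 1/2 first at step 3
Step 4: max=56057/12960, min=4, spread=4217/12960
Step 5: max=3319549/777600, min=14479/3600, spread=38417/155520
Step 6: max=197824211/46656000, min=290597/72000, spread=1903471/9331200
Step 7: max=11798429089/2799360000, min=8755759/2160000, spread=18038617/111974400
Step 8: max=705114582851/167961600000, min=790526759/194400000, spread=883978523/6718464000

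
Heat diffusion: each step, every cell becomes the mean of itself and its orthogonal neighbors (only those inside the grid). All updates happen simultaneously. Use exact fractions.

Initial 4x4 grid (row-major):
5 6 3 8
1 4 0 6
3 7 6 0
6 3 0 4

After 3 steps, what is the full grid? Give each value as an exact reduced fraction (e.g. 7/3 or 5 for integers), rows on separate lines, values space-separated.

Answer: 2827/720 1981/480 5999/1440 9553/2160
47/12 7669/2000 4787/1200 1361/360
1177/300 7759/2000 19997/6000 245/72
2897/720 8791/2400 4777/1440 6131/2160

Derivation:
After step 1:
  4 9/2 17/4 17/3
  13/4 18/5 19/5 7/2
  17/4 23/5 13/5 4
  4 4 13/4 4/3
After step 2:
  47/12 327/80 1093/240 161/36
  151/40 79/20 71/20 509/120
  161/40 381/100 73/20 343/120
  49/12 317/80 671/240 103/36
After step 3:
  2827/720 1981/480 5999/1440 9553/2160
  47/12 7669/2000 4787/1200 1361/360
  1177/300 7759/2000 19997/6000 245/72
  2897/720 8791/2400 4777/1440 6131/2160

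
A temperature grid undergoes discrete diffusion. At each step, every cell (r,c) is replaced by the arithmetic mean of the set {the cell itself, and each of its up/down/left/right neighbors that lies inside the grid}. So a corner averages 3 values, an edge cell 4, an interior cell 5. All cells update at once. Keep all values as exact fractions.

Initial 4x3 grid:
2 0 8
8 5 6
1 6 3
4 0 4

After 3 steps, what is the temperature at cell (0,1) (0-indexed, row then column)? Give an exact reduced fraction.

Answer: 805/192

Derivation:
Step 1: cell (0,1) = 15/4
Step 2: cell (0,1) = 67/16
Step 3: cell (0,1) = 805/192
Full grid after step 3:
  875/216 805/192 497/108
  1121/288 1751/400 1279/288
  5447/1440 733/200 5977/1440
  1337/432 1639/480 1447/432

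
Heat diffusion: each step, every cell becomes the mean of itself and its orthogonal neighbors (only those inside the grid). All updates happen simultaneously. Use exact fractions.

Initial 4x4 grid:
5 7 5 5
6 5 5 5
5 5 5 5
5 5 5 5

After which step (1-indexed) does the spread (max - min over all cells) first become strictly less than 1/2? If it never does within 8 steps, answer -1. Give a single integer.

Step 1: max=6, min=5, spread=1
Step 2: max=113/20, min=5, spread=13/20
Step 3: max=2011/360, min=5, spread=211/360
Step 4: max=59041/10800, min=5, spread=5041/10800
  -> spread < 1/2 first at step 4
Step 5: max=1758643/324000, min=15079/3000, spread=130111/324000
Step 6: max=52242367/9720000, min=907159/180000, spread=3255781/9720000
Step 7: max=1558353691/291600000, min=911107/180000, spread=82360351/291600000
Step 8: max=46491316891/8748000000, min=164506441/32400000, spread=2074577821/8748000000

Answer: 4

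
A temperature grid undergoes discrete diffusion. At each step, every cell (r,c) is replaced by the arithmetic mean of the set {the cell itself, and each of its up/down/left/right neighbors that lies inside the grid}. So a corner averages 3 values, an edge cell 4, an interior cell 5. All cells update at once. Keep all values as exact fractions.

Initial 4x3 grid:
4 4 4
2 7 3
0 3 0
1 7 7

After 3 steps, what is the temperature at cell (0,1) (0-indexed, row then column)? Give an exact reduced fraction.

Answer: 6151/1600

Derivation:
Step 1: cell (0,1) = 19/4
Step 2: cell (0,1) = 311/80
Step 3: cell (0,1) = 6151/1600
Full grid after step 3:
  3829/1080 6151/1600 4109/1080
  23747/7200 6977/2000 26947/7200
  21337/7200 2587/750 26437/7200
  6769/2160 25427/7200 8389/2160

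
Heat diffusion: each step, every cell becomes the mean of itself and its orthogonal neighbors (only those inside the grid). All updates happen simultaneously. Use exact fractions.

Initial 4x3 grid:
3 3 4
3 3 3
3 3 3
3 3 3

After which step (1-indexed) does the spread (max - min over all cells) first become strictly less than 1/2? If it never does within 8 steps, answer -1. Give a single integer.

Step 1: max=10/3, min=3, spread=1/3
  -> spread < 1/2 first at step 1
Step 2: max=59/18, min=3, spread=5/18
Step 3: max=689/216, min=3, spread=41/216
Step 4: max=81977/25920, min=3, spread=4217/25920
Step 5: max=4874749/1555200, min=21679/7200, spread=38417/311040
Step 6: max=291136211/93312000, min=434597/144000, spread=1903471/18662400
Step 7: max=17397149089/5598720000, min=13075759/4320000, spread=18038617/223948800
Step 8: max=1041037782851/335923200000, min=1179326759/388800000, spread=883978523/13436928000

Answer: 1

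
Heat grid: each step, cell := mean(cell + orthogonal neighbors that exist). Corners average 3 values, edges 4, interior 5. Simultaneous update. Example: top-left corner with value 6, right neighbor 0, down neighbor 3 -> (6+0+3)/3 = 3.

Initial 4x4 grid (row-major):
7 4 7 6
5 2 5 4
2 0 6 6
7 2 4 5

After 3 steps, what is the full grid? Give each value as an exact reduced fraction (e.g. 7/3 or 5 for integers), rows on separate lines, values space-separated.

After step 1:
  16/3 5 11/2 17/3
  4 16/5 24/5 21/4
  7/2 12/5 21/5 21/4
  11/3 13/4 17/4 5
After step 2:
  43/9 571/120 629/120 197/36
  481/120 97/25 459/100 629/120
  407/120 331/100 209/50 197/40
  125/36 407/120 167/40 29/6
After step 3:
  1219/270 2099/450 2257/450 718/135
  3613/900 1541/375 347/75 9103/1800
  3191/900 2723/750 1059/250 959/200
  923/270 6457/1800 829/200 209/45

Answer: 1219/270 2099/450 2257/450 718/135
3613/900 1541/375 347/75 9103/1800
3191/900 2723/750 1059/250 959/200
923/270 6457/1800 829/200 209/45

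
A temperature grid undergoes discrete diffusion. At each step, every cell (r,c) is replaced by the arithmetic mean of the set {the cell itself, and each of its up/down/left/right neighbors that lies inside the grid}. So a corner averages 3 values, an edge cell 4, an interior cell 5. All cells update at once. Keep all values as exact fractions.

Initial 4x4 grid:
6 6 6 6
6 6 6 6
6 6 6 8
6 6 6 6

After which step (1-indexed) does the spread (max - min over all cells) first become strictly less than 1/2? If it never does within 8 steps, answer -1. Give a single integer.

Step 1: max=20/3, min=6, spread=2/3
Step 2: max=391/60, min=6, spread=31/60
Step 3: max=3451/540, min=6, spread=211/540
  -> spread < 1/2 first at step 3
Step 4: max=340843/54000, min=6, spread=16843/54000
Step 5: max=3054643/486000, min=27079/4500, spread=130111/486000
Step 6: max=91122367/14580000, min=1627159/270000, spread=3255781/14580000
Step 7: max=2724753691/437400000, min=1631107/270000, spread=82360351/437400000
Step 8: max=81483316891/13122000000, min=294106441/48600000, spread=2074577821/13122000000

Answer: 3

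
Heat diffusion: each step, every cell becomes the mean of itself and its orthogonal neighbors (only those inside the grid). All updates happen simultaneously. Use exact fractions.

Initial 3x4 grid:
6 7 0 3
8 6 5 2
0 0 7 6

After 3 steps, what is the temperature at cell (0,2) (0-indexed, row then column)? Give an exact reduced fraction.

Answer: 14531/3600

Derivation:
Step 1: cell (0,2) = 15/4
Step 2: cell (0,2) = 85/24
Step 3: cell (0,2) = 14531/3600
Full grid after step 3:
  629/120 937/200 14531/3600 745/216
  8383/1800 27331/6000 24151/6000 3509/900
  9007/2160 29107/7200 10129/2400 593/144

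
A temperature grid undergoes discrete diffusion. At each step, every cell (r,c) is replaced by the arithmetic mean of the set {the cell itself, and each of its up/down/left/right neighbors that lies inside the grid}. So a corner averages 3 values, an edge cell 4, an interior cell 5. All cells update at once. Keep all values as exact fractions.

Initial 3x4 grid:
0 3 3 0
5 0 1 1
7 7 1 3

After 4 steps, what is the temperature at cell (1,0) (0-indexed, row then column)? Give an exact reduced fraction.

Answer: 6561/2000

Derivation:
Step 1: cell (1,0) = 3
Step 2: cell (1,0) = 19/5
Step 3: cell (1,0) = 327/100
Step 4: cell (1,0) = 6561/2000
Full grid after step 4:
  178279/64800 526393/216000 397193/216000 213613/129600
  6561/2000 13689/5000 265811/120000 504709/288000
  230879/64800 702143/216000 531943/216000 270413/129600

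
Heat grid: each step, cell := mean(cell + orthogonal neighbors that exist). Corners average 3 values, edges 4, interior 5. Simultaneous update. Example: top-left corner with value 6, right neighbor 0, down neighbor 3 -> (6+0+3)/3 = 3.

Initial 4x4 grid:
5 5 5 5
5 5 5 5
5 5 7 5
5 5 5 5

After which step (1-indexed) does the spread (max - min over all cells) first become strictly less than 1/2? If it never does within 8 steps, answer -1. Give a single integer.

Step 1: max=11/2, min=5, spread=1/2
Step 2: max=136/25, min=5, spread=11/25
  -> spread < 1/2 first at step 2
Step 3: max=6367/1200, min=5, spread=367/1200
Step 4: max=28571/5400, min=1513/300, spread=1337/5400
Step 5: max=851669/162000, min=45469/9000, spread=33227/162000
Step 6: max=25514327/4860000, min=274049/54000, spread=849917/4860000
Step 7: max=762714347/145800000, min=4118533/810000, spread=21378407/145800000
Step 8: max=22836462371/4374000000, min=1238688343/243000000, spread=540072197/4374000000

Answer: 2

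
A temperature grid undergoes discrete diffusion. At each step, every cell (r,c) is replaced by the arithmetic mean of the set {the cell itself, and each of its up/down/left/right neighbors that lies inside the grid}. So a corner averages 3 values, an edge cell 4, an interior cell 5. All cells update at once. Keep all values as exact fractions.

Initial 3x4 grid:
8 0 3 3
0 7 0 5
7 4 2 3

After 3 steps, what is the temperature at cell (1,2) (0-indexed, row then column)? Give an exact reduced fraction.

Step 1: cell (1,2) = 17/5
Step 2: cell (1,2) = 121/50
Step 3: cell (1,2) = 1659/500
Full grid after step 3:
  3761/1080 12893/3600 4969/1800 6619/2160
  29831/7200 19253/6000 1659/500 13349/4800
  8287/2160 28111/7200 21551/7200 1721/540

Answer: 1659/500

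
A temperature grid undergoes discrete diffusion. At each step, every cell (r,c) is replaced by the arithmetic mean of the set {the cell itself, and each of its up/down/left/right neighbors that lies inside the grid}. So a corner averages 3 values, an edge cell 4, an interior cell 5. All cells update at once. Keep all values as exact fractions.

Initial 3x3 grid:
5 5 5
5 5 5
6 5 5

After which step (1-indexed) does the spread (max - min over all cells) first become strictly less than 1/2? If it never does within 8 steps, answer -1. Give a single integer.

Step 1: max=16/3, min=5, spread=1/3
  -> spread < 1/2 first at step 1
Step 2: max=95/18, min=5, spread=5/18
Step 3: max=1121/216, min=5, spread=41/216
Step 4: max=66931/12960, min=1811/360, spread=347/2592
Step 5: max=3994937/777600, min=18157/3600, spread=2921/31104
Step 6: max=239108539/46656000, min=2185483/432000, spread=24611/373248
Step 7: max=14315522033/2799360000, min=49256741/9720000, spread=207329/4478976
Step 8: max=857837952451/167961600000, min=2630801599/518400000, spread=1746635/53747712

Answer: 1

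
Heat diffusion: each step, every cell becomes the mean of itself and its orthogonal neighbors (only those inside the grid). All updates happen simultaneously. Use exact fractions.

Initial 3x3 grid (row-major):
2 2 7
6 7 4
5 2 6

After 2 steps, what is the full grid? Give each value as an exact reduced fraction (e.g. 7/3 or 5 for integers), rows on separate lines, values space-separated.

Answer: 77/18 491/120 89/18
253/60 247/50 139/30
43/9 263/60 5

Derivation:
After step 1:
  10/3 9/2 13/3
  5 21/5 6
  13/3 5 4
After step 2:
  77/18 491/120 89/18
  253/60 247/50 139/30
  43/9 263/60 5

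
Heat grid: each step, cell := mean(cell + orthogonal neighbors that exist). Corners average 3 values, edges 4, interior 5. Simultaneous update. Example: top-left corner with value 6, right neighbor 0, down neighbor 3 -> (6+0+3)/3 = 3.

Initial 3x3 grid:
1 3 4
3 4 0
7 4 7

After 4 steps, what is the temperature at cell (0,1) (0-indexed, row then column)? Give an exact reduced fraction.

Answer: 672733/216000

Derivation:
Step 1: cell (0,1) = 3
Step 2: cell (0,1) = 157/60
Step 3: cell (0,1) = 11189/3600
Step 4: cell (0,1) = 672733/216000
Full grid after step 4:
  424321/129600 672733/216000 414421/129600
  1021519/288000 17997/5000 991019/288000
  517571/129600 1680091/432000 502871/129600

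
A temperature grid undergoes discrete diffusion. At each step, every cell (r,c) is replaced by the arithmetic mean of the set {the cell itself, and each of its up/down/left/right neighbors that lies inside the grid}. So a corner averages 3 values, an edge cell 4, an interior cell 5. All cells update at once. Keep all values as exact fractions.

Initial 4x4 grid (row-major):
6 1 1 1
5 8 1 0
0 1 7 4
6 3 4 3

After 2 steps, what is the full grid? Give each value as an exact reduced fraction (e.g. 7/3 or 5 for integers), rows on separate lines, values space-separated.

Answer: 17/4 61/20 34/15 19/18
299/80 383/100 5/2 34/15
291/80 169/50 367/100 181/60
19/6 291/80 889/240 137/36

Derivation:
After step 1:
  4 4 1 2/3
  19/4 16/5 17/5 3/2
  3 19/5 17/5 7/2
  3 7/2 17/4 11/3
After step 2:
  17/4 61/20 34/15 19/18
  299/80 383/100 5/2 34/15
  291/80 169/50 367/100 181/60
  19/6 291/80 889/240 137/36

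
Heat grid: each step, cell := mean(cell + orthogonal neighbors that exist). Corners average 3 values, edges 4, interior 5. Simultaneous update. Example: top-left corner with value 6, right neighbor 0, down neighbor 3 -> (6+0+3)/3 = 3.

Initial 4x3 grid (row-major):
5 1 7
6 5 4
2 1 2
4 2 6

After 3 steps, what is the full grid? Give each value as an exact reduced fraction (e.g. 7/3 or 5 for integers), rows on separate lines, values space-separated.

Answer: 2903/720 9901/2400 2903/720
3037/800 463/125 9211/2400
23683/7200 6583/2000 24383/7200
1651/540 14827/4800 1721/540

Derivation:
After step 1:
  4 9/2 4
  9/2 17/5 9/2
  13/4 12/5 13/4
  8/3 13/4 10/3
After step 2:
  13/3 159/40 13/3
  303/80 193/50 303/80
  769/240 311/100 809/240
  55/18 233/80 59/18
After step 3:
  2903/720 9901/2400 2903/720
  3037/800 463/125 9211/2400
  23683/7200 6583/2000 24383/7200
  1651/540 14827/4800 1721/540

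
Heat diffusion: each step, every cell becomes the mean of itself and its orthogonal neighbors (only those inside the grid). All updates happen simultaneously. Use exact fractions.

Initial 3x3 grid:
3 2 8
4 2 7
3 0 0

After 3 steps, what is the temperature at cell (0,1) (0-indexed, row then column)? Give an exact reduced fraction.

Step 1: cell (0,1) = 15/4
Step 2: cell (0,1) = 185/48
Step 3: cell (0,1) = 10591/2880
Full grid after step 3:
  53/16 10591/2880 110/27
  2039/720 3787/1200 3367/960
  1045/432 7261/2880 623/216

Answer: 10591/2880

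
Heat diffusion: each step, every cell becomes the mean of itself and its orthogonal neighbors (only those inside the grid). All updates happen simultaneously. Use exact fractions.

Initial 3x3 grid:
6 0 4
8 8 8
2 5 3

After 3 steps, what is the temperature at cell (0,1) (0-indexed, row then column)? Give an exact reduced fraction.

Answer: 35743/7200

Derivation:
Step 1: cell (0,1) = 9/2
Step 2: cell (0,1) = 569/120
Step 3: cell (0,1) = 35743/7200
Full grid after step 3:
  5459/1080 35743/7200 1177/240
  18809/3600 10319/2000 73711/14400
  1883/360 37493/7200 11213/2160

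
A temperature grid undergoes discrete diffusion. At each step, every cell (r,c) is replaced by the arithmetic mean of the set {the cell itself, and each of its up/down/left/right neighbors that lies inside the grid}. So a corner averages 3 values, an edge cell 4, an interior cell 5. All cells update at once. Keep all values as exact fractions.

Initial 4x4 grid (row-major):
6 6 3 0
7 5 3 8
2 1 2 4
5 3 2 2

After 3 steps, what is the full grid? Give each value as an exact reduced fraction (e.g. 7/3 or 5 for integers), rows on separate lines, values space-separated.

After step 1:
  19/3 5 3 11/3
  5 22/5 21/5 15/4
  15/4 13/5 12/5 4
  10/3 11/4 9/4 8/3
After step 2:
  49/9 281/60 119/30 125/36
  1169/240 106/25 71/20 937/240
  881/240 159/50 309/100 769/240
  59/18 41/15 151/60 107/36
After step 3:
  10799/2160 16501/3600 2821/720 8167/2160
  32807/7200 24629/6000 22501/6000 5087/1440
  26999/7200 20297/6000 18649/6000 23707/7200
  6971/2160 10537/3600 10181/3600 6259/2160

Answer: 10799/2160 16501/3600 2821/720 8167/2160
32807/7200 24629/6000 22501/6000 5087/1440
26999/7200 20297/6000 18649/6000 23707/7200
6971/2160 10537/3600 10181/3600 6259/2160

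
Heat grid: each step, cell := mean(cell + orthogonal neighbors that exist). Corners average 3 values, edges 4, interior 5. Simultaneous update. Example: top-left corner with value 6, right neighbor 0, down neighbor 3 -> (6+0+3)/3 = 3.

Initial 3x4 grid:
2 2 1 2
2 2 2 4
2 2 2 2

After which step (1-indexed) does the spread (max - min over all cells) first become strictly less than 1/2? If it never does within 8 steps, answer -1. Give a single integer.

Answer: 3

Derivation:
Step 1: max=8/3, min=7/4, spread=11/12
Step 2: max=97/40, min=15/8, spread=11/20
Step 3: max=2531/1080, min=139/72, spread=223/540
  -> spread < 1/2 first at step 3
Step 4: max=146707/64800, min=21077/10800, spread=4049/12960
Step 5: max=8665193/3888000, min=637619/324000, spread=202753/777600
Step 6: max=512152207/233280000, min=9666559/4860000, spread=385259/1866240
Step 7: max=30435812813/13996800000, min=584576981/291600000, spread=95044709/559872000
Step 8: max=1811282610967/839808000000, min=35335966429/17496000000, spread=921249779/6718464000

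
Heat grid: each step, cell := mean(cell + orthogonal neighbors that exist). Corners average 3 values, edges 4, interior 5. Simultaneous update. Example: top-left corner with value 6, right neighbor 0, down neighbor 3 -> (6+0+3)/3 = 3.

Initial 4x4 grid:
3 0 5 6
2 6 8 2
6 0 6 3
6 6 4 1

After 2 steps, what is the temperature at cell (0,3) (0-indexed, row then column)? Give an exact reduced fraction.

Answer: 83/18

Derivation:
Step 1: cell (0,3) = 13/3
Step 2: cell (0,3) = 83/18
Full grid after step 2:
  113/36 787/240 1079/240 83/18
  757/240 423/100 223/50 1049/240
  371/80 197/50 433/100 877/240
  9/2 381/80 907/240 119/36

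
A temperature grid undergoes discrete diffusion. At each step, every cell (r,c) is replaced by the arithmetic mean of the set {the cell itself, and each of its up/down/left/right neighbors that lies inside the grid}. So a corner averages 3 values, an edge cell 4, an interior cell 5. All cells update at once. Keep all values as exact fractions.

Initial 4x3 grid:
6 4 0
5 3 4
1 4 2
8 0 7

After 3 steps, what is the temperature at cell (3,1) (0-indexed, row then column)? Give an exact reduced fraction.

Step 1: cell (3,1) = 19/4
Step 2: cell (3,1) = 51/16
Step 3: cell (3,1) = 3641/960
Full grid after step 3:
  289/72 9721/2880 1403/432
  587/160 1097/300 2149/720
  1873/480 653/200 211/60
  127/36 3641/960 161/48

Answer: 3641/960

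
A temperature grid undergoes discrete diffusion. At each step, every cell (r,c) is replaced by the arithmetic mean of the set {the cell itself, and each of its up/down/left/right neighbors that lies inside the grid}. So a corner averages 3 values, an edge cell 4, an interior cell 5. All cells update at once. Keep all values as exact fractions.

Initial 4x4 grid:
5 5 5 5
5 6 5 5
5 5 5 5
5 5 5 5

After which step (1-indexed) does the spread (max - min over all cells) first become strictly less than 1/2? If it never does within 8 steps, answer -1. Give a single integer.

Answer: 1

Derivation:
Step 1: max=21/4, min=5, spread=1/4
  -> spread < 1/2 first at step 1
Step 2: max=261/50, min=5, spread=11/50
Step 3: max=12367/2400, min=5, spread=367/2400
Step 4: max=55571/10800, min=3013/600, spread=1337/10800
Step 5: max=1661669/324000, min=90469/18000, spread=33227/324000
Step 6: max=49814327/9720000, min=544049/108000, spread=849917/9720000
Step 7: max=1491714347/291600000, min=8168533/1620000, spread=21378407/291600000
Step 8: max=44706462371/8748000000, min=2453688343/486000000, spread=540072197/8748000000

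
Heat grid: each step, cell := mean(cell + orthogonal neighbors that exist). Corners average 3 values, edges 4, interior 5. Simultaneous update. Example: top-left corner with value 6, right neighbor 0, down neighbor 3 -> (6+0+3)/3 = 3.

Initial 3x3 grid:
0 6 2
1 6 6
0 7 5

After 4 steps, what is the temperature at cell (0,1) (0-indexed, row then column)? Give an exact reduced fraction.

Step 1: cell (0,1) = 7/2
Step 2: cell (0,1) = 157/40
Step 3: cell (0,1) = 8819/2400
Step 4: cell (0,1) = 184831/48000
Full grid after step 4:
  428899/129600 184831/48000 551099/129600
  1000111/288000 708073/180000 3919333/864000
  465299/129600 1806479/432000 21937/4800

Answer: 184831/48000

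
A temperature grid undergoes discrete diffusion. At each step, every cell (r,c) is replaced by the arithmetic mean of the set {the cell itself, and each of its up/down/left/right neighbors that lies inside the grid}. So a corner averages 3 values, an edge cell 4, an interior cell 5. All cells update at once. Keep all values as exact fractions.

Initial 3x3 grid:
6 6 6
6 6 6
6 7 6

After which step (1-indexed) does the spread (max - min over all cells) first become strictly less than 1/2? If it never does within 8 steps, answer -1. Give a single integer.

Answer: 1

Derivation:
Step 1: max=19/3, min=6, spread=1/3
  -> spread < 1/2 first at step 1
Step 2: max=1507/240, min=6, spread=67/240
Step 3: max=13397/2160, min=1207/200, spread=1807/10800
Step 4: max=5341963/864000, min=32761/5400, spread=33401/288000
Step 5: max=47885933/7776000, min=3283391/540000, spread=3025513/38880000
Step 6: max=19127326867/3110400000, min=175555949/28800000, spread=53531/995328
Step 7: max=1145776925849/186624000000, min=47447116051/7776000000, spread=450953/11943936
Step 8: max=68693543560603/11197440000000, min=5699728610519/933120000000, spread=3799043/143327232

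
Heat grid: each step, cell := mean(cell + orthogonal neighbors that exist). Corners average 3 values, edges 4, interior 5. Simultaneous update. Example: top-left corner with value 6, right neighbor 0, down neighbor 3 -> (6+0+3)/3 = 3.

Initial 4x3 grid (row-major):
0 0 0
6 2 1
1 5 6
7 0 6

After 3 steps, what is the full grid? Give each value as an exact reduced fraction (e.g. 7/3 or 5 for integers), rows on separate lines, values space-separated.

After step 1:
  2 1/2 1/3
  9/4 14/5 9/4
  19/4 14/5 9/2
  8/3 9/2 4
After step 2:
  19/12 169/120 37/36
  59/20 53/25 593/240
  187/60 387/100 271/80
  143/36 419/120 13/3
After step 3:
  713/360 11051/7200 3533/2160
  977/400 15383/6000 16211/7200
  6259/1800 19183/6000 8437/2400
  3809/1080 28201/7200 299/80

Answer: 713/360 11051/7200 3533/2160
977/400 15383/6000 16211/7200
6259/1800 19183/6000 8437/2400
3809/1080 28201/7200 299/80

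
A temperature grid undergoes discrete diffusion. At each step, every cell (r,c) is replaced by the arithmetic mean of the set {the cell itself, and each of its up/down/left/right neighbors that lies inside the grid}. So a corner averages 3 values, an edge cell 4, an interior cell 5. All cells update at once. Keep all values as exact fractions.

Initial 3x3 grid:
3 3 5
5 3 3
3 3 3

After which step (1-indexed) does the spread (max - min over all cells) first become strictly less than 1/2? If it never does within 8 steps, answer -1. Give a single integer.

Step 1: max=11/3, min=3, spread=2/3
Step 2: max=427/120, min=19/6, spread=47/120
  -> spread < 1/2 first at step 2
Step 3: max=1921/540, min=131/40, spread=61/216
Step 4: max=113837/32400, min=71633/21600, spread=511/2592
Step 5: max=6791089/1944000, min=4347851/1296000, spread=4309/31104
Step 6: max=404903633/116640000, min=87458099/25920000, spread=36295/373248
Step 7: max=24204243901/6998400000, min=15817649059/4665600000, spread=305773/4478976
Step 8: max=1447809511397/419904000000, min=951789929473/279936000000, spread=2575951/53747712

Answer: 2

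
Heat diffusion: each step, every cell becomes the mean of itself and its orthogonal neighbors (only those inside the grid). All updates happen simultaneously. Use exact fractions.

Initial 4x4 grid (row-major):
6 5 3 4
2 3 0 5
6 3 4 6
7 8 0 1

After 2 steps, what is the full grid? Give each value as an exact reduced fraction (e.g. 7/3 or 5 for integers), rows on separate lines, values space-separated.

Answer: 77/18 851/240 57/16 43/12
941/240 189/50 299/100 59/16
411/80 19/5 353/100 761/240
16/3 391/80 761/240 115/36

Derivation:
After step 1:
  13/3 17/4 3 4
  17/4 13/5 3 15/4
  9/2 24/5 13/5 4
  7 9/2 13/4 7/3
After step 2:
  77/18 851/240 57/16 43/12
  941/240 189/50 299/100 59/16
  411/80 19/5 353/100 761/240
  16/3 391/80 761/240 115/36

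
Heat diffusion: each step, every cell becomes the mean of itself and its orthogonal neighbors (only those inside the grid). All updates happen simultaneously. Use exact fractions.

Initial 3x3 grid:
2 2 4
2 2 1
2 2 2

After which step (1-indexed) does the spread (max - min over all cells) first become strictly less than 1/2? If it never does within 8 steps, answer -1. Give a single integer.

Answer: 2

Derivation:
Step 1: max=5/2, min=5/3, spread=5/6
Step 2: max=85/36, min=28/15, spread=89/180
  -> spread < 1/2 first at step 2
Step 3: max=15833/7200, min=349/180, spread=1873/7200
Step 4: max=280381/129600, min=106597/54000, spread=122741/648000
Step 5: max=54926897/25920000, min=143879/72000, spread=3130457/25920000
Step 6: max=982307029/466560000, min=98232637/48600000, spread=196368569/2332800000
Step 7: max=58476470063/27993600000, min=4736699849/2332800000, spread=523543/8957952
Step 8: max=3496516378861/1679616000000, min=47605568413/23328000000, spread=4410589/107495424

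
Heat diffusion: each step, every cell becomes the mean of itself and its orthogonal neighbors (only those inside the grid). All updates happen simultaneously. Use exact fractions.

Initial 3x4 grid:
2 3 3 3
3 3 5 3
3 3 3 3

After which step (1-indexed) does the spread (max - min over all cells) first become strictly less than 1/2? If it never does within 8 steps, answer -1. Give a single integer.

Answer: 3

Derivation:
Step 1: max=7/2, min=8/3, spread=5/6
Step 2: max=173/50, min=49/18, spread=166/225
Step 3: max=8011/2400, min=41951/14400, spread=1223/2880
  -> spread < 1/2 first at step 3
Step 4: max=71351/21600, min=381791/129600, spread=9263/25920
Step 5: max=28310371/8640000, min=23419999/7776000, spread=20593349/77760000
Step 6: max=253411961/77760000, min=1414926041/466560000, spread=4221829/18662400
Step 7: max=100717517851/31104000000, min=85687638019/27993600000, spread=49581280469/279936000000
Step 8: max=902876810141/279936000000, min=5166575323721/1679616000000, spread=2005484297/13436928000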